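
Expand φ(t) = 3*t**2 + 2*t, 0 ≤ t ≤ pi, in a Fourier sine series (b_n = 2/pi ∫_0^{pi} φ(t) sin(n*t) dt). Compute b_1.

b_1 = 2/pi ∫_0^{pi} (3*t**2 + 2*t) sin(t) dt.
Integrating by parts twice (tabular method), an antiderivative of (3*t**2 + 2*t) sin(t) is -3*t**2*cos(t) + 6*t*sin(t) - 2*t*cos(t) + 2*sin(t) + 6*cos(t); evaluating from 0 to pi: ∫_{0}^{pi} (3*t**2 + 2*t) sin(t) dt = (-6 + 2*pi + 3*pi**2) - (6) = -12 + 2*pi + 3*pi**2.
Hence b_1 = (2/pi)·(-12 + 2*pi + 3*pi**2) = -24/pi + 4 + 6*pi.

-24/pi + 4 + 6*pi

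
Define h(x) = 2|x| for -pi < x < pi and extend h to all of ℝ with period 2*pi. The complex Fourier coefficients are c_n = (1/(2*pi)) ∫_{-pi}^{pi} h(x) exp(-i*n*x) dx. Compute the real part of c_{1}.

Since h is real-valued, Re(c_{1}) = (1/(2*pi)) ∫_{-pi}^{pi} h(x) cos(x) dx = a_{1}/2.
h is even and cos(x) is even, so the integrand is even: ∫_{-pi}^{pi} h(x) cos(x) dx = 2∫_0^{pi} h(x) cos(x) dx.
Integrating by parts (boundary term plus one more integral), an antiderivative of (2*x) cos(x) is 2*x*sin(x) + 2*cos(x); evaluating from 0 to pi: ∫_{0}^{pi} (2*x) cos(x) dx = (-2) - (2) = -4.
So ∫_{-pi}^{pi} h(x) cos(x) dx = -8.
Hence Re(c_{1}) = (1/(2*pi))·(-8) = -4/pi.

-4/pi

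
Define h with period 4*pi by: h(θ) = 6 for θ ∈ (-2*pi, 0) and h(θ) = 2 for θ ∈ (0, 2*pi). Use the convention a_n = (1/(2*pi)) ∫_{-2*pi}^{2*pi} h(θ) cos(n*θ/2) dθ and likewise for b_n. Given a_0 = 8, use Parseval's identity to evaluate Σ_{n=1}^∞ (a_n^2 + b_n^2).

8

Parseval: a_0^2/2 + Σ_{n≥1} (a_n^2+b_n^2) = (1/(2*pi)) ∫_{-2*pi}^{2*pi} h(θ)^2 dθ = 40.
Subtract a_0^2/2 = 32: Σ (a_n^2+b_n^2) = 8.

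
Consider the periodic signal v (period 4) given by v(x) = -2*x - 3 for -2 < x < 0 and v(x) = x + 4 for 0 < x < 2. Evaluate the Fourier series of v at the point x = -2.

x = -2 differs from x = 2 by -1 full period(s), and the series is 4-periodic.
At x = 2 the one-sided limits are v(2^-) = 6 and v(2^+) = 1.
By Dirichlet's theorem the series converges to their average, [(6) + (1)]/2 = 7/2.

7/2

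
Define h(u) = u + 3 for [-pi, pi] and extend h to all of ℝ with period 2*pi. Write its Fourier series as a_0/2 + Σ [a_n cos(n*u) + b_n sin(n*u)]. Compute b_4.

b_4 = 1/pi ∫_{-pi}^{pi} h(u) sin(4*u) du.
Integrating by parts (boundary term plus one more integral), an antiderivative of (u + 3) sin(4*u) is -u*cos(4*u)/4 + sin(4*u)/16 - 3*cos(4*u)/4; evaluating from -pi to pi: ∫_{-pi}^{pi} (u + 3) sin(4*u) du = (-pi/4 - 3/4) - (-3/4 + pi/4) = -pi/2.
Hence b_4 = (1/pi)·(-pi/2) = -1/2.

-1/2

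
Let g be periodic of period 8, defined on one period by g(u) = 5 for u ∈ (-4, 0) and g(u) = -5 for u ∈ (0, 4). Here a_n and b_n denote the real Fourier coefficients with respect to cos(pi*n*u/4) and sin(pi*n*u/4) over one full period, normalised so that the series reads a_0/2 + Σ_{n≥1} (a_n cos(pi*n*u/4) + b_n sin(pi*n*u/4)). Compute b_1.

-20/pi

b_1 = 1/4 ∫_{-4}^{4} g(u) sin(pi*u/4) du.
g is odd and sin(pi*u/4) is odd, so the integrand is even and b_1 = 1/2 ∫_0^{4} g(u) sin(pi*u/4) du.
Directly, an antiderivative of (-5) sin(pi*u/4) is 20*cos(pi*u/4)/pi; evaluating from 0 to 4: ∫_{0}^{4} (-5) sin(pi*u/4) du = (-20/pi) - (20/pi) = -40/pi.
Hence b_1 = (1/2)·(-40/pi) = -20/pi.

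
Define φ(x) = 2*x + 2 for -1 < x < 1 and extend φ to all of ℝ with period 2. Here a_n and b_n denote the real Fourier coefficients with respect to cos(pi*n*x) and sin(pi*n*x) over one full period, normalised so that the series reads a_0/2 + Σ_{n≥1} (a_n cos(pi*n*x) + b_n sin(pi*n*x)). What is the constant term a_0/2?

2

a_0 = ∫_{-1}^{1} φ(x) dx = 4.
So the constant term a_0/2 = 2.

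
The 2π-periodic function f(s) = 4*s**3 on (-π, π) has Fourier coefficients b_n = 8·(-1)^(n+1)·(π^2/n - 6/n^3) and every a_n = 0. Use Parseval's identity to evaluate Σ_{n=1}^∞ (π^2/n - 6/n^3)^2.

Parseval: Σ b_n^2 = (1/π) ∫_{-π}^{π} f(s)^2 ds = 32*pi**6/7.
b_n^2 = 64·(π^2/n - 6/n^3)^2, so the sum equals (32*pi**6/7)/64 = pi**6/14.

pi**6/14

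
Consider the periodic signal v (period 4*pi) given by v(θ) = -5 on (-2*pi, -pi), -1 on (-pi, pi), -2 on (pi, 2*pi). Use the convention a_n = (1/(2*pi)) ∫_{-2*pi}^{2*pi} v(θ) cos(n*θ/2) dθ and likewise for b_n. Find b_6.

b_6 = (1/(2*pi)) ∫_{-2*pi}^{2*pi} v(θ) sin(3*θ) dθ.
Split the integral at the breakpoints.
Directly, an antiderivative of (-5) sin(3*θ) is 5*cos(3*θ)/3; evaluating from -2*pi to -pi: ∫_{-2*pi}^{-pi} (-5) sin(3*θ) dθ = (-5/3) - (5/3) = -10/3.
Directly, an antiderivative of (-1) sin(3*θ) is cos(3*θ)/3; evaluating from -pi to pi: ∫_{-pi}^{pi} (-1) sin(3*θ) dθ = (-1/3) - (-1/3) = 0.
Directly, an antiderivative of (-2) sin(3*θ) is 2*cos(3*θ)/3; evaluating from pi to 2*pi: ∫_{pi}^{2*pi} (-2) sin(3*θ) dθ = (2/3) - (-2/3) = 4/3.
Summing the pieces and multiplying by (1/(2*pi)) gives b_6 = -1/pi.

-1/pi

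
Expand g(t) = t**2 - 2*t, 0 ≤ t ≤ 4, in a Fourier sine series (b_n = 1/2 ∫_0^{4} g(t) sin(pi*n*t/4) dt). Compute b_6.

b_6 = 1/2 ∫_0^{4} (t**2 - 2*t) sin(3*pi*t/2) dt.
Integrating by parts twice (tabular method), an antiderivative of (t**2 - 2*t) sin(3*pi*t/2) is -2*t**2*cos(3*pi*t/2)/(3*pi) + 8*t*sin(3*pi*t/2)/(9*pi**2) + 4*t*cos(3*pi*t/2)/(3*pi) - 8*sin(3*pi*t/2)/(9*pi**2) + 16*cos(3*pi*t/2)/(27*pi**3); evaluating from 0 to 4: ∫_{0}^{4} (t**2 - 2*t) sin(3*pi*t/2) dt = (16*(1 - 9*pi**2)/(27*pi**3)) - (16/(27*pi**3)) = -16/(3*pi).
Hence b_6 = (1/2)·(-16/(3*pi)) = -8/(3*pi).

-8/(3*pi)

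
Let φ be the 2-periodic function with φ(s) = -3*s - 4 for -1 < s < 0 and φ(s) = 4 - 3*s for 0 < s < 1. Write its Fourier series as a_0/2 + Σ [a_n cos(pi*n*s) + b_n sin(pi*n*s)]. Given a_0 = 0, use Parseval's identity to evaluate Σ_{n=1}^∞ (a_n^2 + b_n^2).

14

Parseval: a_0^2/2 + Σ_{n≥1} (a_n^2+b_n^2) = ∫_{-1}^{1} φ(s)^2 ds = 14.
Subtract a_0^2/2 = 0: Σ (a_n^2+b_n^2) = 14.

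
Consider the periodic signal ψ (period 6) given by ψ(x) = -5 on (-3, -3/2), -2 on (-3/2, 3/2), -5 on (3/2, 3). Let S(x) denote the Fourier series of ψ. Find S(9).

-5

x = 9 differs from x = 3 by 1 full period(s), and the series is 6-periodic.
ψ is continuous at x = 3 with value -5, so the series converges to -5 there.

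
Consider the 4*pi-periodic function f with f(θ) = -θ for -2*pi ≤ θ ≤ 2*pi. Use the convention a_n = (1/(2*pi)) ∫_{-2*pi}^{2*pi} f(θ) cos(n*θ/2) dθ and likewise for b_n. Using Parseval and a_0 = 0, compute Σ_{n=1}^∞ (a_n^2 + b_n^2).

Parseval: a_0^2/2 + Σ_{n≥1} (a_n^2+b_n^2) = (1/(2*pi)) ∫_{-2*pi}^{2*pi} f(θ)^2 dθ = 8*pi**2/3.
Subtract a_0^2/2 = 0: Σ (a_n^2+b_n^2) = 8*pi**2/3.

8*pi**2/3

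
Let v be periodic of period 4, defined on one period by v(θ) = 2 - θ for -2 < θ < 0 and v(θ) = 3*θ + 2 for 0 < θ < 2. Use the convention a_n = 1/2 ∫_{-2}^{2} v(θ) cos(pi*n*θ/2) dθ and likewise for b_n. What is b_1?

b_1 = 1/2 ∫_{-2}^{2} v(θ) sin(pi*θ/2) dθ.
Split the integral at the breakpoints.
Integrating by parts (boundary term plus one more integral), an antiderivative of (2 - θ) sin(pi*θ/2) is 2*θ*cos(pi*θ/2)/pi - 4*sin(pi*θ/2)/pi**2 - 4*cos(pi*θ/2)/pi; evaluating from -2 to 0: ∫_{-2}^{0} (2 - θ) sin(pi*θ/2) dθ = (-4/pi) - (8/pi) = -12/pi.
Integrating by parts (boundary term plus one more integral), an antiderivative of (3*θ + 2) sin(pi*θ/2) is -6*θ*cos(pi*θ/2)/pi + 12*sin(pi*θ/2)/pi**2 - 4*cos(pi*θ/2)/pi; evaluating from 0 to 2: ∫_{0}^{2} (3*θ + 2) sin(pi*θ/2) dθ = (16/pi) - (-4/pi) = 20/pi.
Summing the pieces and multiplying by (1/2) gives b_1 = 4/pi.

4/pi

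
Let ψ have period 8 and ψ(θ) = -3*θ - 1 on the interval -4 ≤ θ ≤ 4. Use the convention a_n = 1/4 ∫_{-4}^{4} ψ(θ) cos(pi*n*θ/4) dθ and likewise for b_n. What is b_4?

b_4 = 1/4 ∫_{-4}^{4} ψ(θ) sin(pi*θ) dθ.
Integrating by parts (boundary term plus one more integral), an antiderivative of (-3*θ - 1) sin(pi*θ) is 3*θ*cos(pi*θ)/pi - 3*sin(pi*θ)/pi**2 + cos(pi*θ)/pi; evaluating from -4 to 4: ∫_{-4}^{4} (-3*θ - 1) sin(pi*θ) dθ = (13/pi) - (-11/pi) = 24/pi.
Hence b_4 = (1/4)·(24/pi) = 6/pi.

6/pi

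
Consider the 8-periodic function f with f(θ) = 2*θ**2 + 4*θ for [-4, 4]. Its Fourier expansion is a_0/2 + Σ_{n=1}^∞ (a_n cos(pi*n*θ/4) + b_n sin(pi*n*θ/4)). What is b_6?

b_6 = 1/4 ∫_{-4}^{4} f(θ) sin(3*pi*θ/2) dθ.
Integrating by parts twice (tabular method), an antiderivative of (2*θ**2 + 4*θ) sin(3*pi*θ/2) is -4*θ**2*cos(3*pi*θ/2)/(3*pi) + 16*θ*sin(3*pi*θ/2)/(9*pi**2) - 8*θ*cos(3*pi*θ/2)/(3*pi) + 16*sin(3*pi*θ/2)/(9*pi**2) + 32*cos(3*pi*θ/2)/(27*pi**3); evaluating from -4 to 4: ∫_{-4}^{4} (2*θ**2 + 4*θ) sin(3*pi*θ/2) dθ = (-32/pi + 32/(27*pi**3)) - (32*(1 - 9*pi**2)/(27*pi**3)) = -64/(3*pi).
Hence b_6 = (1/4)·(-64/(3*pi)) = -16/(3*pi).

-16/(3*pi)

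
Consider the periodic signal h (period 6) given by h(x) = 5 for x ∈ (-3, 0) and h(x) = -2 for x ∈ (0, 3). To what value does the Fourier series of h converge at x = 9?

x = 9 differs from x = 3 by 1 full period(s), and the series is 6-periodic.
At x = 3 the one-sided limits are h(3^-) = -2 and h(3^+) = 5.
By Dirichlet's theorem the series converges to their average, [(-2) + (5)]/2 = 3/2.

3/2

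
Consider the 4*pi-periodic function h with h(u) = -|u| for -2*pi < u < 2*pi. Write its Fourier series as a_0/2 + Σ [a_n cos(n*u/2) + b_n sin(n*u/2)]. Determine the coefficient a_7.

a_7 = (1/(2*pi)) ∫_{-2*pi}^{2*pi} h(u) cos(7*u/2) du.
h is even and cos(7*u/2) is even, so the integrand is even and a_7 = 1/pi ∫_0^{2*pi} h(u) cos(7*u/2) du.
Integrating by parts (boundary term plus one more integral), an antiderivative of (-u) cos(7*u/2) is -2*u*sin(7*u/2)/7 - 4*cos(7*u/2)/49; evaluating from 0 to 2*pi: ∫_{0}^{2*pi} (-u) cos(7*u/2) du = (4/49) - (-4/49) = 8/49.
Hence a_7 = (1/pi)·(8/49) = 8/(49*pi).

8/(49*pi)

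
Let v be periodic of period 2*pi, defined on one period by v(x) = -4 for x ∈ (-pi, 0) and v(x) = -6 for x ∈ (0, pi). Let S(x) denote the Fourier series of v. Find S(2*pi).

x = 2*pi differs from x = 0 by 1 full period(s), and the series is 2*pi-periodic.
At x = 0 the one-sided limits are v(0^-) = -4 and v(0^+) = -6.
By Dirichlet's theorem the series converges to their average, [(-4) + (-6)]/2 = -5.

-5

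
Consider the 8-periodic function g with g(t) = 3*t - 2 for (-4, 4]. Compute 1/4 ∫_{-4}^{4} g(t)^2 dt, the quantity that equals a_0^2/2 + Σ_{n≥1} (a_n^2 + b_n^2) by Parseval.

104

1/4 ∫_{-4}^{4} g(t)^2 dt = 1/4 · (416) = 104.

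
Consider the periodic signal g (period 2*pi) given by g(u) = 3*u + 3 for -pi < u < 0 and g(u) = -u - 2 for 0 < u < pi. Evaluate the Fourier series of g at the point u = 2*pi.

u = 2*pi differs from u = 0 by 1 full period(s), and the series is 2*pi-periodic.
At u = 0 the one-sided limits are g(0^-) = 3 and g(0^+) = -2.
By Dirichlet's theorem the series converges to their average, [(3) + (-2)]/2 = 1/2.

1/2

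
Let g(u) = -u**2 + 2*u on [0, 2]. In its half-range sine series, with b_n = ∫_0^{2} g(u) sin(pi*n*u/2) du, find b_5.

b_5 = ∫_0^{2} (-u**2 + 2*u) sin(5*pi*u/2) du.
Integrating by parts twice (tabular method), an antiderivative of (-u**2 + 2*u) sin(5*pi*u/2) is 2*u**2*cos(5*pi*u/2)/(5*pi) - 8*u*sin(5*pi*u/2)/(25*pi**2) - 4*u*cos(5*pi*u/2)/(5*pi) + 8*sin(5*pi*u/2)/(25*pi**2) - 16*cos(5*pi*u/2)/(125*pi**3); evaluating from 0 to 2: ∫_{0}^{2} (-u**2 + 2*u) sin(5*pi*u/2) du = (16/(125*pi**3)) - (-16/(125*pi**3)) = 32/(125*pi**3).
Hence b_5 = 32/(125*pi**3).

32/(125*pi**3)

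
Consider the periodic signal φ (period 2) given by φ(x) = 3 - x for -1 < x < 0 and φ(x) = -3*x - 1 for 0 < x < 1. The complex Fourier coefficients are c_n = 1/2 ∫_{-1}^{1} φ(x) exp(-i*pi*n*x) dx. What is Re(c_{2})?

Since φ is real-valued, Re(c_{2}) = 1/2 ∫_{-1}^{1} φ(x) cos(2*pi*x) dx = a_{2}/2.
Split the integral at the breakpoints.
Integrating by parts (boundary term plus one more integral), an antiderivative of (3 - x) cos(2*pi*x) is -x*sin(2*pi*x)/(2*pi) + 3*sin(2*pi*x)/(2*pi) - cos(2*pi*x)/(4*pi**2); evaluating from -1 to 0: ∫_{-1}^{0} (3 - x) cos(2*pi*x) dx = (-1/(4*pi**2)) - (-1/(4*pi**2)) = 0.
Integrating by parts (boundary term plus one more integral), an antiderivative of (-3*x - 1) cos(2*pi*x) is -3*x*sin(2*pi*x)/(2*pi) - sin(2*pi*x)/(2*pi) - 3*cos(2*pi*x)/(4*pi**2); evaluating from 0 to 1: ∫_{0}^{1} (-3*x - 1) cos(2*pi*x) dx = (-3/(4*pi**2)) - (-3/(4*pi**2)) = 0.
So ∫_{-1}^{1} φ(x) cos(2*pi*x) dx = 0.
Hence Re(c_{2}) = (1/2)·(0) = 0.

0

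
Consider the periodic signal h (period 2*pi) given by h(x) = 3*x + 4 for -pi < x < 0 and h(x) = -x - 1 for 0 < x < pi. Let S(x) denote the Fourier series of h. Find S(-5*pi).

x = -5*pi differs from x = -pi by -2 full period(s), and the series is 2*pi-periodic.
At x = -pi the one-sided limits are h(-pi^-) = -pi - 1 and h(-pi^+) = 4 - 3*pi.
By Dirichlet's theorem the series converges to their average, [(-pi - 1) + (4 - 3*pi)]/2 = 3/2 - 2*pi.

3/2 - 2*pi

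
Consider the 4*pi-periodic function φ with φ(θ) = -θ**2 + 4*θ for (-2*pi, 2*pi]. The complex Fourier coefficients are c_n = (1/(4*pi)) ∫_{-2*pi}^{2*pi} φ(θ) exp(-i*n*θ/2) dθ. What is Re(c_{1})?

Since φ is real-valued, Re(c_{1}) = (1/(4*pi)) ∫_{-2*pi}^{2*pi} φ(θ) cos(θ/2) dθ = a_{1}/2.
Integrating by parts twice (tabular method), an antiderivative of (-θ**2 + 4*θ) cos(θ/2) is -2*θ**2*sin(θ/2) + 8*θ*sin(θ/2) - 8*θ*cos(θ/2) + 16*sin(θ/2) + 16*cos(θ/2); evaluating from -2*pi to 2*pi: ∫_{-2*pi}^{2*pi} (-θ**2 + 4*θ) cos(θ/2) dθ = (-16 + 16*pi) - (-16*pi - 16) = 32*pi.
Hence Re(c_{1}) = (1/(4*pi))·(32*pi) = 8.

8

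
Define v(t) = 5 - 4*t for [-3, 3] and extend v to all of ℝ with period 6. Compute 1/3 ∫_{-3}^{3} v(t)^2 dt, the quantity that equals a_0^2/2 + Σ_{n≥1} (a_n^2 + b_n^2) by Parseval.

1/3 ∫_{-3}^{3} v(t)^2 dt = 1/3 · (438) = 146.

146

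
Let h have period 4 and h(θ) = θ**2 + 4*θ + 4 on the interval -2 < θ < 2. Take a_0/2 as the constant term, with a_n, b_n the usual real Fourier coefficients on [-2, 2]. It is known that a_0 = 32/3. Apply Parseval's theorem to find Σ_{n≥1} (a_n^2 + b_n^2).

Parseval: a_0^2/2 + Σ_{n≥1} (a_n^2+b_n^2) = 1/2 ∫_{-2}^{2} h(θ)^2 dθ = 512/5.
Subtract a_0^2/2 = 512/9: Σ (a_n^2+b_n^2) = 2048/45.

2048/45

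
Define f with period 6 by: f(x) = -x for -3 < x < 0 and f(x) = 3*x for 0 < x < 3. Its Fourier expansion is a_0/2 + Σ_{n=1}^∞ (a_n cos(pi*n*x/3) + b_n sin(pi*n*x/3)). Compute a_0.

a_0 = 1/3 ∫_{-3}^{3} f(x) dx = 1/3 · (18) = 6.

6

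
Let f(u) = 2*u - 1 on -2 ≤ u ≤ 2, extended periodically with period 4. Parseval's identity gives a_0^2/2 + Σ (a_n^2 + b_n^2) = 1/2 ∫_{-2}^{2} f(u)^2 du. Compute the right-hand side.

1/2 ∫_{-2}^{2} f(u)^2 du = 1/2 · (76/3) = 38/3.

38/3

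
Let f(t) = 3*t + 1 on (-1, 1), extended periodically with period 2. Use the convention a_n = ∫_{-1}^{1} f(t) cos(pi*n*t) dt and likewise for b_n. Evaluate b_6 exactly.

-1/pi

b_6 = ∫_{-1}^{1} f(t) sin(6*pi*t) dt.
Integrating by parts (boundary term plus one more integral), an antiderivative of (3*t + 1) sin(6*pi*t) is -t*cos(6*pi*t)/(2*pi) + sin(6*pi*t)/(12*pi**2) - cos(6*pi*t)/(6*pi); evaluating from -1 to 1: ∫_{-1}^{1} (3*t + 1) sin(6*pi*t) dt = (-2/(3*pi)) - (1/(3*pi)) = -1/pi.
Hence b_6 = -1/pi.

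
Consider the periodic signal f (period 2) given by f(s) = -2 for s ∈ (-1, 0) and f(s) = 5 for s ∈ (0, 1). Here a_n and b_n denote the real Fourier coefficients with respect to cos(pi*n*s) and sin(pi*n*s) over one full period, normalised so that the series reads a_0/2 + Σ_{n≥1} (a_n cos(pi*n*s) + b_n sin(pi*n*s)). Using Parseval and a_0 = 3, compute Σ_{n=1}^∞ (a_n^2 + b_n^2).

Parseval: a_0^2/2 + Σ_{n≥1} (a_n^2+b_n^2) = ∫_{-1}^{1} f(s)^2 ds = 29.
Subtract a_0^2/2 = 9/2: Σ (a_n^2+b_n^2) = 49/2.

49/2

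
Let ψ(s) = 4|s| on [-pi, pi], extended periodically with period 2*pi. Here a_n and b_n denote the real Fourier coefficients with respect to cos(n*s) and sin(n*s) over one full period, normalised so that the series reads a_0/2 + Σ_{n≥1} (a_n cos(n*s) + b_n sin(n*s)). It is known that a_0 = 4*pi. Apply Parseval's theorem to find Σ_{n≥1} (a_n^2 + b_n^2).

Parseval: a_0^2/2 + Σ_{n≥1} (a_n^2+b_n^2) = 1/pi ∫_{-pi}^{pi} ψ(s)^2 ds = 32*pi**2/3.
Subtract a_0^2/2 = 8*pi**2: Σ (a_n^2+b_n^2) = 8*pi**2/3.

8*pi**2/3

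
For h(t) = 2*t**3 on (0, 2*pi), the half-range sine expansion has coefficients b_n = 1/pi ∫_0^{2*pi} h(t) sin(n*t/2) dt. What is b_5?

-192/125 + 32*pi**2/5

b_5 = 1/pi ∫_0^{2*pi} (2*t**3) sin(5*t/2) dt.
Integrating by parts three times (tabular method), an antiderivative of (2*t**3) sin(5*t/2) is -4*t**3*cos(5*t/2)/5 + 24*t**2*sin(5*t/2)/25 + 96*t*cos(5*t/2)/125 - 192*sin(5*t/2)/625; evaluating from 0 to 2*pi: ∫_{0}^{2*pi} (2*t**3) sin(5*t/2) dt = (32*pi*(-6 + 25*pi**2)/125) - (0) = 32*pi*(-6 + 25*pi**2)/125.
Hence b_5 = (1/pi)·(32*pi*(-6 + 25*pi**2)/125) = -192/125 + 32*pi**2/5.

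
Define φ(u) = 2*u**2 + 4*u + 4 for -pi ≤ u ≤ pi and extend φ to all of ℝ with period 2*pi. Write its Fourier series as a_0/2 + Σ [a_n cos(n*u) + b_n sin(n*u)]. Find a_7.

-8/49

a_7 = 1/pi ∫_{-pi}^{pi} φ(u) cos(7*u) du.
Integrating by parts twice (tabular method), an antiderivative of (2*u**2 + 4*u + 4) cos(7*u) is 2*u**2*sin(7*u)/7 + 4*u*sin(7*u)/7 + 4*u*cos(7*u)/49 + 192*sin(7*u)/343 + 4*cos(7*u)/49; evaluating from -pi to pi: ∫_{-pi}^{pi} (2*u**2 + 4*u + 4) cos(7*u) du = (-4*pi/49 - 4/49) - (-4/49 + 4*pi/49) = -8*pi/49.
Hence a_7 = (1/pi)·(-8*pi/49) = -8/49.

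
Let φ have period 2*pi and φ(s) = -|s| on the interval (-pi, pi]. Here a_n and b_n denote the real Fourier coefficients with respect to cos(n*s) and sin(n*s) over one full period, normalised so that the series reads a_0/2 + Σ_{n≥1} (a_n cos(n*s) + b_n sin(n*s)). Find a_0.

-pi

a_0 = 1/pi ∫_{-pi}^{pi} φ(s) ds = 1/pi · (-pi**2) = -pi.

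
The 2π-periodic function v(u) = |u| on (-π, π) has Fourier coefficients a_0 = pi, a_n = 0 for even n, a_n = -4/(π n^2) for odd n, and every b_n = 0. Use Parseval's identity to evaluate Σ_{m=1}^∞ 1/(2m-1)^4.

Parseval: a_0^2/2 + Σ a_n^2 = (1/π) ∫_{-π}^{π} v(u)^2 du = 2*pi**2/3.
Subtract a_0^2/2 = pi**2/2: Σ a_n^2 = pi**2/6.
Only odd n contribute, with a_n^2 = 16/(π^2 n^4), so Σ_{m≥1} 1/(2m-1)^4 = π^2·(pi**2/6)/16 = pi**4/96.

pi**4/96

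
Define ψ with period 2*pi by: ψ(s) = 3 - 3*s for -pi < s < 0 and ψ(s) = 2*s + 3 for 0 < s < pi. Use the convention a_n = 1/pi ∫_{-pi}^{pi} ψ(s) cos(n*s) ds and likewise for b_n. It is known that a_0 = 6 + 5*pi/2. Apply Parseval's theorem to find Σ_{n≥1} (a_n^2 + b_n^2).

Parseval: a_0^2/2 + Σ_{n≥1} (a_n^2+b_n^2) = 1/pi ∫_{-pi}^{pi} ψ(s)^2 ds = 18 + 13*pi**2/3 + 15*pi.
Subtract a_0^2/2 = (12 + 5*pi)**2/8: Σ (a_n^2+b_n^2) = 29*pi**2/24.

29*pi**2/24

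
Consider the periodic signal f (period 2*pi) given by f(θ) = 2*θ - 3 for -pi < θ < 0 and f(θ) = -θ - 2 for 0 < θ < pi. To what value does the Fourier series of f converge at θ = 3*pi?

-3*pi/2 - 5/2

θ = 3*pi differs from θ = -pi by 2 full period(s), and the series is 2*pi-periodic.
At θ = -pi the one-sided limits are f(-pi^-) = -pi - 2 and f(-pi^+) = -2*pi - 3.
By Dirichlet's theorem the series converges to their average, [(-pi - 2) + (-2*pi - 3)]/2 = -3*pi/2 - 5/2.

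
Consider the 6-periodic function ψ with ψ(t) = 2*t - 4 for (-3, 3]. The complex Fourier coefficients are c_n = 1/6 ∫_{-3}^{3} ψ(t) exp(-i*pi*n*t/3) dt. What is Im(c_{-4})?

Since ψ is real-valued, Im(c_{-4}) = -1/6 ∫_{-3}^{3} ψ(t) sin(-4*pi*t/3) dt = b_{4}/2.
Integrating by parts (boundary term plus one more integral), an antiderivative of (2*t - 4) sin(-4*pi*t/3) is 3*t*cos(4*pi*t/3)/(2*pi) - 9*sin(4*pi*t/3)/(8*pi**2) - 3*cos(4*pi*t/3)/pi; evaluating from -3 to 3: ∫_{-3}^{3} (2*t - 4) sin(-4*pi*t/3) dt = (3/(2*pi)) - (-15/(2*pi)) = 9/pi.
Hence Im(c_{-4}) = (-1/6)·(9/pi) = -3/(2*pi).

-3/(2*pi)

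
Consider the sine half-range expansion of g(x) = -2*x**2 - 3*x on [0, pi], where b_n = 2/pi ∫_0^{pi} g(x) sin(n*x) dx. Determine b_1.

-4*pi - 6 + 16/pi

b_1 = 2/pi ∫_0^{pi} (-2*x**2 - 3*x) sin(x) dx.
Integrating by parts twice (tabular method), an antiderivative of (-2*x**2 - 3*x) sin(x) is 2*x**2*cos(x) - 4*x*sin(x) + 3*x*cos(x) - 3*sin(x) - 4*cos(x); evaluating from 0 to pi: ∫_{0}^{pi} (-2*x**2 - 3*x) sin(x) dx = (-2*pi**2 - 3*pi + 4) - (-4) = -2*pi**2 - 3*pi + 8.
Hence b_1 = (2/pi)·(-2*pi**2 - 3*pi + 8) = -4*pi - 6 + 16/pi.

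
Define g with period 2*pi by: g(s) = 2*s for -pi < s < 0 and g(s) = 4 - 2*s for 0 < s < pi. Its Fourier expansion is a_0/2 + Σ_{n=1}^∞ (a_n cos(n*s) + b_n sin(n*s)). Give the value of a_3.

a_3 = 1/pi ∫_{-pi}^{pi} g(s) cos(3*s) ds.
Split the integral at the breakpoints.
Integrating by parts (boundary term plus one more integral), an antiderivative of (2*s) cos(3*s) is 2*s*sin(3*s)/3 + 2*cos(3*s)/9; evaluating from -pi to 0: ∫_{-pi}^{0} (2*s) cos(3*s) ds = (2/9) - (-2/9) = 4/9.
Integrating by parts (boundary term plus one more integral), an antiderivative of (4 - 2*s) cos(3*s) is -2*s*sin(3*s)/3 + 4*sin(3*s)/3 - 2*cos(3*s)/9; evaluating from 0 to pi: ∫_{0}^{pi} (4 - 2*s) cos(3*s) ds = (2/9) - (-2/9) = 4/9.
Summing the pieces and multiplying by (1/pi) gives a_3 = 8/(9*pi).

8/(9*pi)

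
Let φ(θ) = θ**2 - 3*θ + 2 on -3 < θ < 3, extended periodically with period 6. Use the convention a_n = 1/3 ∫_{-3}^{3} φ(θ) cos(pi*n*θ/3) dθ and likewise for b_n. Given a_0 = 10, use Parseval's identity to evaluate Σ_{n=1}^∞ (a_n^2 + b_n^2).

342/5

Parseval: a_0^2/2 + Σ_{n≥1} (a_n^2+b_n^2) = 1/3 ∫_{-3}^{3} φ(θ)^2 dθ = 592/5.
Subtract a_0^2/2 = 50: Σ (a_n^2+b_n^2) = 342/5.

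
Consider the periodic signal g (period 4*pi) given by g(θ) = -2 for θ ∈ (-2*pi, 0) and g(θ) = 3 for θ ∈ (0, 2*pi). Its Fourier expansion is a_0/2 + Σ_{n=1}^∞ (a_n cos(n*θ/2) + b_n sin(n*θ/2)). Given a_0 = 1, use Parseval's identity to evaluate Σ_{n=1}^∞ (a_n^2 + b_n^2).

25/2

Parseval: a_0^2/2 + Σ_{n≥1} (a_n^2+b_n^2) = (1/(2*pi)) ∫_{-2*pi}^{2*pi} g(θ)^2 dθ = 13.
Subtract a_0^2/2 = 1/2: Σ (a_n^2+b_n^2) = 25/2.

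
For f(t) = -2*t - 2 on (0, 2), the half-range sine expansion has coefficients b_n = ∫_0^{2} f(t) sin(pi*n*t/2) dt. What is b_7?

-16/(7*pi)

b_7 = ∫_0^{2} (-2*t - 2) sin(7*pi*t/2) dt.
Integrating by parts (boundary term plus one more integral), an antiderivative of (-2*t - 2) sin(7*pi*t/2) is 4*t*cos(7*pi*t/2)/(7*pi) - 8*sin(7*pi*t/2)/(49*pi**2) + 4*cos(7*pi*t/2)/(7*pi); evaluating from 0 to 2: ∫_{0}^{2} (-2*t - 2) sin(7*pi*t/2) dt = (-12/(7*pi)) - (4/(7*pi)) = -16/(7*pi).
Hence b_7 = -16/(7*pi).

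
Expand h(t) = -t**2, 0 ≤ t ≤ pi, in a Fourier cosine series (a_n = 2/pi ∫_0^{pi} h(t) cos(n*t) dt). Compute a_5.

a_5 = 2/pi ∫_0^{pi} (-t**2) cos(5*t) dt.
Integrating by parts twice (tabular method), an antiderivative of (-t**2) cos(5*t) is -t**2*sin(5*t)/5 - 2*t*cos(5*t)/25 + 2*sin(5*t)/125; evaluating from 0 to pi: ∫_{0}^{pi} (-t**2) cos(5*t) dt = (2*pi/25) - (0) = 2*pi/25.
Hence a_5 = (2/pi)·(2*pi/25) = 4/25.

4/25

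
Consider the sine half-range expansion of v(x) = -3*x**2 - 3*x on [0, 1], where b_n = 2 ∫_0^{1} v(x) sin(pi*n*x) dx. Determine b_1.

-12/pi + 24/pi**3

b_1 = 2 ∫_0^{1} (-3*x**2 - 3*x) sin(pi*x) dx.
Integrating by parts twice (tabular method), an antiderivative of (-3*x**2 - 3*x) sin(pi*x) is 3*x**2*cos(pi*x)/pi - 6*x*sin(pi*x)/pi**2 + 3*x*cos(pi*x)/pi - 3*sin(pi*x)/pi**2 - 6*cos(pi*x)/pi**3; evaluating from 0 to 1: ∫_{0}^{1} (-3*x**2 - 3*x) sin(pi*x) dx = (-6/pi + 6/pi**3) - (-6/pi**3) = -6/pi + 12/pi**3.
Hence b_1 = 2·(-6/pi + 12/pi**3) = -12/pi + 24/pi**3.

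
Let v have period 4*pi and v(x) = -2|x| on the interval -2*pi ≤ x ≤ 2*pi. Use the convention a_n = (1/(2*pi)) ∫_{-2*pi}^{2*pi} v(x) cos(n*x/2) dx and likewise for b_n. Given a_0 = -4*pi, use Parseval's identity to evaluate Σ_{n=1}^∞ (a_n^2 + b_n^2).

8*pi**2/3

Parseval: a_0^2/2 + Σ_{n≥1} (a_n^2+b_n^2) = (1/(2*pi)) ∫_{-2*pi}^{2*pi} v(x)^2 dx = 32*pi**2/3.
Subtract a_0^2/2 = 8*pi**2: Σ (a_n^2+b_n^2) = 8*pi**2/3.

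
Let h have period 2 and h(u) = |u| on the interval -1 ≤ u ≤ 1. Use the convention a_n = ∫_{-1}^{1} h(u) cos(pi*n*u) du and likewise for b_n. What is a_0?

a_0 = ∫_{-1}^{1} h(u) du = 1.

1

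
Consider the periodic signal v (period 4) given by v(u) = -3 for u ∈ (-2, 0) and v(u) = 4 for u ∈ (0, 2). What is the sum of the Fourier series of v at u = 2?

1/2

At u = 2 the one-sided limits are v(2^-) = 4 and v(2^+) = -3.
By Dirichlet's theorem the series converges to their average, [(4) + (-3)]/2 = 1/2.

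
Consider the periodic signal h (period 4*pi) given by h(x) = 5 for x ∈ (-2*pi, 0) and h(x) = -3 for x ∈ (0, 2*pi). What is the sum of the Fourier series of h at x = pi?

h is continuous at x = pi with value -3, so the series converges to -3 there.

-3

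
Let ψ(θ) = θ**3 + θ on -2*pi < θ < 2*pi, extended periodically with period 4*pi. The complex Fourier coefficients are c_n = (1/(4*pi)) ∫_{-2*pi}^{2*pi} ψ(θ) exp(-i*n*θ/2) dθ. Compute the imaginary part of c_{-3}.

Since ψ is real-valued, Im(c_{-3}) = -(1/(4*pi)) ∫_{-2*pi}^{2*pi} ψ(θ) sin(-3*θ/2) dθ = b_{3}/2.
ψ is odd and sin(-3*θ/2) is odd, so the integrand is even: ∫_{-2*pi}^{2*pi} ψ(θ) sin(-3*θ/2) dθ = 2∫_0^{2*pi} ψ(θ) sin(-3*θ/2) dθ.
Integrating by parts three times (tabular method), an antiderivative of (θ**3 + θ) sin(-3*θ/2) is 2*θ**3*cos(3*θ/2)/3 - 4*θ**2*sin(3*θ/2)/3 - 10*θ*cos(3*θ/2)/9 + 20*sin(3*θ/2)/27; evaluating from 0 to 2*pi: ∫_{0}^{2*pi} (θ**3 + θ) sin(-3*θ/2) dθ = (4*pi*(5 - 12*pi**2)/9) - (0) = 4*pi*(5 - 12*pi**2)/9.
So ∫_{-2*pi}^{2*pi} ψ(θ) sin(-3*θ/2) dθ = 8*pi*(5 - 12*pi**2)/9.
Hence Im(c_{-3}) = (-1/(4*pi))·(8*pi*(5 - 12*pi**2)/9) = -10/9 + 8*pi**2/3.

-10/9 + 8*pi**2/3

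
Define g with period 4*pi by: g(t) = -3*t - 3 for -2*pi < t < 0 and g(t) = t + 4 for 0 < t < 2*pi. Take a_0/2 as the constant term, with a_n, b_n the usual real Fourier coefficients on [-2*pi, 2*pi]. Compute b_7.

b_7 = (1/(2*pi)) ∫_{-2*pi}^{2*pi} g(t) sin(7*t/2) dt.
Split the integral at the breakpoints.
Integrating by parts (boundary term plus one more integral), an antiderivative of (-3*t - 3) sin(7*t/2) is 6*t*cos(7*t/2)/7 - 12*sin(7*t/2)/49 + 6*cos(7*t/2)/7; evaluating from -2*pi to 0: ∫_{-2*pi}^{0} (-3*t - 3) sin(7*t/2) dt = (6/7) - (-6/7 + 12*pi/7) = 12/7 - 12*pi/7.
Integrating by parts (boundary term plus one more integral), an antiderivative of (t + 4) sin(7*t/2) is -2*t*cos(7*t/2)/7 + 4*sin(7*t/2)/49 - 8*cos(7*t/2)/7; evaluating from 0 to 2*pi: ∫_{0}^{2*pi} (t + 4) sin(7*t/2) dt = (8/7 + 4*pi/7) - (-8/7) = 4*pi/7 + 16/7.
Summing the pieces and multiplying by (1/(2*pi)) gives b_7 = -4/7 + 2/pi.

-4/7 + 2/pi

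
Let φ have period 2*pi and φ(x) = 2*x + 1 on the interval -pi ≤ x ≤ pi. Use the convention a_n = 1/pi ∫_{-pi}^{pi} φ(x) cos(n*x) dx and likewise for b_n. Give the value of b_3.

4/3

b_3 = 1/pi ∫_{-pi}^{pi} φ(x) sin(3*x) dx.
Integrating by parts (boundary term plus one more integral), an antiderivative of (2*x + 1) sin(3*x) is -2*x*cos(3*x)/3 + 2*sin(3*x)/9 - cos(3*x)/3; evaluating from -pi to pi: ∫_{-pi}^{pi} (2*x + 1) sin(3*x) dx = (1/3 + 2*pi/3) - (1/3 - 2*pi/3) = 4*pi/3.
Hence b_3 = (1/pi)·(4*pi/3) = 4/3.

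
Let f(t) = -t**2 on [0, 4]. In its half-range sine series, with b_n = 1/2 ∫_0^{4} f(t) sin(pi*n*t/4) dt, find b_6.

b_6 = 1/2 ∫_0^{4} (-t**2) sin(3*pi*t/2) dt.
Integrating by parts twice (tabular method), an antiderivative of (-t**2) sin(3*pi*t/2) is 2*t**2*cos(3*pi*t/2)/(3*pi) - 8*t*sin(3*pi*t/2)/(9*pi**2) - 16*cos(3*pi*t/2)/(27*pi**3); evaluating from 0 to 4: ∫_{0}^{4} (-t**2) sin(3*pi*t/2) dt = (16*(-1 + 18*pi**2)/(27*pi**3)) - (-16/(27*pi**3)) = 32/(3*pi).
Hence b_6 = (1/2)·(32/(3*pi)) = 16/(3*pi).

16/(3*pi)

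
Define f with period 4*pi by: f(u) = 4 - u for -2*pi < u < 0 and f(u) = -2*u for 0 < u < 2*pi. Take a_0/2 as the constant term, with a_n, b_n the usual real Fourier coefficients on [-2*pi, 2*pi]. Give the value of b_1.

-6 - 8/pi

b_1 = (1/(2*pi)) ∫_{-2*pi}^{2*pi} f(u) sin(u/2) du.
Split the integral at the breakpoints.
Integrating by parts (boundary term plus one more integral), an antiderivative of (4 - u) sin(u/2) is 2*u*cos(u/2) - 4*sin(u/2) - 8*cos(u/2); evaluating from -2*pi to 0: ∫_{-2*pi}^{0} (4 - u) sin(u/2) du = (-8) - (8 + 4*pi) = -16 - 4*pi.
Integrating by parts (boundary term plus one more integral), an antiderivative of (-2*u) sin(u/2) is 4*u*cos(u/2) - 8*sin(u/2); evaluating from 0 to 2*pi: ∫_{0}^{2*pi} (-2*u) sin(u/2) du = (-8*pi) - (0) = -8*pi.
Summing the pieces and multiplying by (1/(2*pi)) gives b_1 = -6 - 8/pi.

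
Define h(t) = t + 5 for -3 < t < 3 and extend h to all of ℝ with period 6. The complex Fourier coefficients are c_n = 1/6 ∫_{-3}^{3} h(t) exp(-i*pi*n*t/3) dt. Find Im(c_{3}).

-1/pi

Since h is real-valued, Im(c_{3}) = -1/6 ∫_{-3}^{3} h(t) sin(pi*t) dt = -b_{3}/2.
Integrating by parts (boundary term plus one more integral), an antiderivative of (t + 5) sin(pi*t) is -t*cos(pi*t)/pi + sin(pi*t)/pi**2 - 5*cos(pi*t)/pi; evaluating from -3 to 3: ∫_{-3}^{3} (t + 5) sin(pi*t) dt = (8/pi) - (2/pi) = 6/pi.
Hence Im(c_{3}) = (-1/6)·(6/pi) = -1/pi.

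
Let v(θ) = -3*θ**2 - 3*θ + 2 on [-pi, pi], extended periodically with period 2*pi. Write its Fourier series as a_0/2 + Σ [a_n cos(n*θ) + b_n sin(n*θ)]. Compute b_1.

b_1 = 1/pi ∫_{-pi}^{pi} v(θ) sin(θ) dθ.
Integrating by parts twice (tabular method), an antiderivative of (-3*θ**2 - 3*θ + 2) sin(θ) is 3*θ**2*cos(θ) - 6*θ*sin(θ) + 3*θ*cos(θ) - 3*sin(θ) - 8*cos(θ); evaluating from -pi to pi: ∫_{-pi}^{pi} (-3*θ**2 - 3*θ + 2) sin(θ) dθ = (-3*pi**2 - 3*pi + 8) - (-3*pi**2 + 8 + 3*pi) = -6*pi.
Hence b_1 = (1/pi)·(-6*pi) = -6.

-6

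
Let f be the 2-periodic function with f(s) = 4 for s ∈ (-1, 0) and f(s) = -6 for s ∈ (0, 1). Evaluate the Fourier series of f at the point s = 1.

At s = 1 the one-sided limits are f(1^-) = -6 and f(1^+) = 4.
By Dirichlet's theorem the series converges to their average, [(-6) + (4)]/2 = -1.

-1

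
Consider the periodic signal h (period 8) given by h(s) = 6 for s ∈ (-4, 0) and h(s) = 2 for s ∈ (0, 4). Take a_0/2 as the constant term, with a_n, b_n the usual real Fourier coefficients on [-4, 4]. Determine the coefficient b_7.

b_7 = 1/4 ∫_{-4}^{4} h(s) sin(7*pi*s/4) ds.
Split the integral at the breakpoints.
Directly, an antiderivative of (6) sin(7*pi*s/4) is -24*cos(7*pi*s/4)/(7*pi); evaluating from -4 to 0: ∫_{-4}^{0} (6) sin(7*pi*s/4) ds = (-24/(7*pi)) - (24/(7*pi)) = -48/(7*pi).
Directly, an antiderivative of (2) sin(7*pi*s/4) is -8*cos(7*pi*s/4)/(7*pi); evaluating from 0 to 4: ∫_{0}^{4} (2) sin(7*pi*s/4) ds = (8/(7*pi)) - (-8/(7*pi)) = 16/(7*pi).
Summing the pieces and multiplying by (1/4) gives b_7 = -8/(7*pi).

-8/(7*pi)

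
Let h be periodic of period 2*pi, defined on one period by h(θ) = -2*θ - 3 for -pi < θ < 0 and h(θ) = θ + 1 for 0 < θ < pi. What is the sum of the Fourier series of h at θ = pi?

θ = pi differs from θ = -pi by 1 full period(s), and the series is 2*pi-periodic.
At θ = -pi the one-sided limits are h(-pi^-) = 1 + pi and h(-pi^+) = -3 + 2*pi.
By Dirichlet's theorem the series converges to their average, [(1 + pi) + (-3 + 2*pi)]/2 = -1 + 3*pi/2.

-1 + 3*pi/2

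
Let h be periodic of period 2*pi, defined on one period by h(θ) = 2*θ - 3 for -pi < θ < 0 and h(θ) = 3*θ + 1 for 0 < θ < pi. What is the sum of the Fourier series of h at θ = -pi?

θ = -pi differs from θ = pi by -1 full period(s), and the series is 2*pi-periodic.
At θ = pi the one-sided limits are h(pi^-) = 1 + 3*pi and h(pi^+) = -2*pi - 3.
By Dirichlet's theorem the series converges to their average, [(1 + 3*pi) + (-2*pi - 3)]/2 = -1 + pi/2.

-1 + pi/2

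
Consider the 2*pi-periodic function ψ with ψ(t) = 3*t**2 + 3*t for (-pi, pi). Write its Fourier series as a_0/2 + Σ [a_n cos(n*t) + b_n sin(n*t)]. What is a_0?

a_0 = 1/pi ∫_{-pi}^{pi} ψ(t) dt = 1/pi · (2*pi**3) = 2*pi**2.

2*pi**2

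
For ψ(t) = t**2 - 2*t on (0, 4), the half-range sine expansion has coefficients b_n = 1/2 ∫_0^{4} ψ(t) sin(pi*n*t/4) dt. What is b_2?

b_2 = 1/2 ∫_0^{4} (t**2 - 2*t) sin(pi*t/2) dt.
Integrating by parts twice (tabular method), an antiderivative of (t**2 - 2*t) sin(pi*t/2) is -2*t**2*cos(pi*t/2)/pi + 8*t*sin(pi*t/2)/pi**2 + 4*t*cos(pi*t/2)/pi - 8*sin(pi*t/2)/pi**2 + 16*cos(pi*t/2)/pi**3; evaluating from 0 to 4: ∫_{0}^{4} (t**2 - 2*t) sin(pi*t/2) dt = (-16/pi + 16/pi**3) - (16/pi**3) = -16/pi.
Hence b_2 = (1/2)·(-16/pi) = -8/pi.

-8/pi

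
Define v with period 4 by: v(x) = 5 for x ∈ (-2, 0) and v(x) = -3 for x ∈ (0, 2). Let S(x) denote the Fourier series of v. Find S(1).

v is continuous at x = 1 with value -3, so the series converges to -3 there.

-3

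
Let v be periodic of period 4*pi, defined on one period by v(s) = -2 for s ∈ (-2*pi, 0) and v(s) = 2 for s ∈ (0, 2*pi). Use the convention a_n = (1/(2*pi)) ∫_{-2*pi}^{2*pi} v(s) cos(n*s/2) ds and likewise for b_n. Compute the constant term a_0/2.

a_0 = (1/(2*pi)) ∫_{-2*pi}^{2*pi} v(s) ds = (1/(2*pi)) · (0) = 0.
So the constant term a_0/2 = 0.

0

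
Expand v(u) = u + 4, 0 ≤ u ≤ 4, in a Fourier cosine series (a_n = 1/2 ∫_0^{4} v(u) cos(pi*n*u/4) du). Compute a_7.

a_7 = 1/2 ∫_0^{4} (u + 4) cos(7*pi*u/4) du.
Integrating by parts (boundary term plus one more integral), an antiderivative of (u + 4) cos(7*pi*u/4) is 4*u*sin(7*pi*u/4)/(7*pi) + 16*sin(7*pi*u/4)/(7*pi) + 16*cos(7*pi*u/4)/(49*pi**2); evaluating from 0 to 4: ∫_{0}^{4} (u + 4) cos(7*pi*u/4) du = (-16/(49*pi**2)) - (16/(49*pi**2)) = -32/(49*pi**2).
Hence a_7 = (1/2)·(-32/(49*pi**2)) = -16/(49*pi**2).

-16/(49*pi**2)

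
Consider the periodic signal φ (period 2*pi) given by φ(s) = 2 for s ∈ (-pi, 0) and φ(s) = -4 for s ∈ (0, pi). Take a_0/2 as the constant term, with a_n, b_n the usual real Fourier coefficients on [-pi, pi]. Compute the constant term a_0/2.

-1

a_0 = 1/pi ∫_{-pi}^{pi} φ(s) ds = 1/pi · (-2*pi) = -2.
So the constant term a_0/2 = -1.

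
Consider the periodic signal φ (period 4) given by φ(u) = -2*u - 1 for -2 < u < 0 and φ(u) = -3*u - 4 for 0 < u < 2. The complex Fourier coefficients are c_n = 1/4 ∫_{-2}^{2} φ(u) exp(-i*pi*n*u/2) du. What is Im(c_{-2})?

Since φ is real-valued, Im(c_{-2}) = -1/4 ∫_{-2}^{2} φ(u) sin(-pi*u) du = b_{2}/2.
Split the integral at the breakpoints.
Integrating by parts (boundary term plus one more integral), an antiderivative of (-2*u - 1) sin(-pi*u) is -2*u*cos(pi*u)/pi + 2*sin(pi*u)/pi**2 - cos(pi*u)/pi; evaluating from -2 to 0: ∫_{-2}^{0} (-2*u - 1) sin(-pi*u) du = (-1/pi) - (3/pi) = -4/pi.
Integrating by parts (boundary term plus one more integral), an antiderivative of (-3*u - 4) sin(-pi*u) is -3*u*cos(pi*u)/pi + 3*sin(pi*u)/pi**2 - 4*cos(pi*u)/pi; evaluating from 0 to 2: ∫_{0}^{2} (-3*u - 4) sin(-pi*u) du = (-10/pi) - (-4/pi) = -6/pi.
So ∫_{-2}^{2} φ(u) sin(-pi*u) du = -10/pi.
Hence Im(c_{-2}) = (-1/4)·(-10/pi) = 5/(2*pi).

5/(2*pi)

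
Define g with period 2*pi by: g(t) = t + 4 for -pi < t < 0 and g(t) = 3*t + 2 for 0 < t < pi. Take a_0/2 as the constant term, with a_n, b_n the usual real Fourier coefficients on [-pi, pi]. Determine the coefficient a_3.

a_3 = 1/pi ∫_{-pi}^{pi} g(t) cos(3*t) dt.
Split the integral at the breakpoints.
Integrating by parts (boundary term plus one more integral), an antiderivative of (t + 4) cos(3*t) is t*sin(3*t)/3 + 4*sin(3*t)/3 + cos(3*t)/9; evaluating from -pi to 0: ∫_{-pi}^{0} (t + 4) cos(3*t) dt = (1/9) - (-1/9) = 2/9.
Integrating by parts (boundary term plus one more integral), an antiderivative of (3*t + 2) cos(3*t) is t*sin(3*t) + 2*sin(3*t)/3 + cos(3*t)/3; evaluating from 0 to pi: ∫_{0}^{pi} (3*t + 2) cos(3*t) dt = (-1/3) - (1/3) = -2/3.
Summing the pieces and multiplying by (1/pi) gives a_3 = -4/(9*pi).

-4/(9*pi)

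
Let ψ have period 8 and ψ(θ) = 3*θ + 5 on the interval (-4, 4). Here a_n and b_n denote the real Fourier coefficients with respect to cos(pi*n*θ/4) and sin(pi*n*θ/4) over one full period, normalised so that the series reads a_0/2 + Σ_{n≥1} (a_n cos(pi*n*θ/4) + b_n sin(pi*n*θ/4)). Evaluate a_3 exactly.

0

a_3 = 1/4 ∫_{-4}^{4} ψ(θ) cos(3*pi*θ/4) dθ.
Integrating by parts (boundary term plus one more integral), an antiderivative of (3*θ + 5) cos(3*pi*θ/4) is 4*θ*sin(3*pi*θ/4)/pi + 20*sin(3*pi*θ/4)/(3*pi) + 16*cos(3*pi*θ/4)/(3*pi**2); evaluating from -4 to 4: ∫_{-4}^{4} (3*θ + 5) cos(3*pi*θ/4) dθ = (-16/(3*pi**2)) - (-16/(3*pi**2)) = 0.
Hence a_3 = (1/4)·(0) = 0.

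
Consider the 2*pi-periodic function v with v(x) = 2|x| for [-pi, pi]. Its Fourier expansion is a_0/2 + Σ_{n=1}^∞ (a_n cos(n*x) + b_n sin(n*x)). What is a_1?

a_1 = 1/pi ∫_{-pi}^{pi} v(x) cos(x) dx.
v is even and cos(x) is even, so the integrand is even and a_1 = 2/pi ∫_0^{pi} v(x) cos(x) dx.
Integrating by parts (boundary term plus one more integral), an antiderivative of (2*x) cos(x) is 2*x*sin(x) + 2*cos(x); evaluating from 0 to pi: ∫_{0}^{pi} (2*x) cos(x) dx = (-2) - (2) = -4.
Hence a_1 = (2/pi)·(-4) = -8/pi.

-8/pi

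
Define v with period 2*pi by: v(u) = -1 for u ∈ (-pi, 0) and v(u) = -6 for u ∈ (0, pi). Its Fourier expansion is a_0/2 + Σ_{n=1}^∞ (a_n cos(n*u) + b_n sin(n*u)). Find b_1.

b_1 = 1/pi ∫_{-pi}^{pi} v(u) sin(u) du.
Split the integral at the breakpoints.
Directly, an antiderivative of (-1) sin(u) is cos(u); evaluating from -pi to 0: ∫_{-pi}^{0} (-1) sin(u) du = (1) - (-1) = 2.
Directly, an antiderivative of (-6) sin(u) is 6*cos(u); evaluating from 0 to pi: ∫_{0}^{pi} (-6) sin(u) du = (-6) - (6) = -12.
Summing the pieces and multiplying by (1/pi) gives b_1 = -10/pi.

-10/pi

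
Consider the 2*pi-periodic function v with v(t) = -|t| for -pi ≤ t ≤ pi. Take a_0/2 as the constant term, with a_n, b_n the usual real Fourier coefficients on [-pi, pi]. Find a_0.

a_0 = 1/pi ∫_{-pi}^{pi} v(t) dt = 1/pi · (-pi**2) = -pi.

-pi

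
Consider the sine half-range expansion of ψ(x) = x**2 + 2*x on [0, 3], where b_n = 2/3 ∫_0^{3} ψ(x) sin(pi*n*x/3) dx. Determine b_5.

b_5 = 2/3 ∫_0^{3} (x**2 + 2*x) sin(5*pi*x/3) dx.
Integrating by parts twice (tabular method), an antiderivative of (x**2 + 2*x) sin(5*pi*x/3) is -3*x**2*cos(5*pi*x/3)/(5*pi) + 18*x*sin(5*pi*x/3)/(25*pi**2) - 6*x*cos(5*pi*x/3)/(5*pi) + 18*sin(5*pi*x/3)/(25*pi**2) + 54*cos(5*pi*x/3)/(125*pi**3); evaluating from 0 to 3: ∫_{0}^{3} (x**2 + 2*x) sin(5*pi*x/3) dx = (-54/(125*pi**3) + 9/pi) - (54/(125*pi**3)) = -108/(125*pi**3) + 9/pi.
Hence b_5 = (2/3)·(-108/(125*pi**3) + 9/pi) = -72/(125*pi**3) + 6/pi.

-72/(125*pi**3) + 6/pi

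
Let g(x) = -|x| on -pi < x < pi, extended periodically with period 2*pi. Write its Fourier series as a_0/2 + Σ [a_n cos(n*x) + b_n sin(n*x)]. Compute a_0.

a_0 = 1/pi ∫_{-pi}^{pi} g(x) dx = 1/pi · (-pi**2) = -pi.

-pi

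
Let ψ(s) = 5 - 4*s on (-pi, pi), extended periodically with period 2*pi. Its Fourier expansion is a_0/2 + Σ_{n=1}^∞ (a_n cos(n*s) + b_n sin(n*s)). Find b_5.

-8/5

b_5 = 1/pi ∫_{-pi}^{pi} ψ(s) sin(5*s) ds.
Integrating by parts (boundary term plus one more integral), an antiderivative of (5 - 4*s) sin(5*s) is 4*s*cos(5*s)/5 - 4*sin(5*s)/25 - cos(5*s); evaluating from -pi to pi: ∫_{-pi}^{pi} (5 - 4*s) sin(5*s) ds = (1 - 4*pi/5) - (1 + 4*pi/5) = -8*pi/5.
Hence b_5 = (1/pi)·(-8*pi/5) = -8/5.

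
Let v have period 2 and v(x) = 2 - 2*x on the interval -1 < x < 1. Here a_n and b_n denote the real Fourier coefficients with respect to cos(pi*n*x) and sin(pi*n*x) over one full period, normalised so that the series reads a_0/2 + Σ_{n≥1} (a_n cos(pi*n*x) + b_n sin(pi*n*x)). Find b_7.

-4/(7*pi)

b_7 = ∫_{-1}^{1} v(x) sin(7*pi*x) dx.
Integrating by parts (boundary term plus one more integral), an antiderivative of (2 - 2*x) sin(7*pi*x) is 2*x*cos(7*pi*x)/(7*pi) - 2*sin(7*pi*x)/(49*pi**2) - 2*cos(7*pi*x)/(7*pi); evaluating from -1 to 1: ∫_{-1}^{1} (2 - 2*x) sin(7*pi*x) dx = (0) - (4/(7*pi)) = -4/(7*pi).
Hence b_7 = -4/(7*pi).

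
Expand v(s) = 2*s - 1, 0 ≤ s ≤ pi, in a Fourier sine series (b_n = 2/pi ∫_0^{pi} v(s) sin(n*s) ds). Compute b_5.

b_5 = 2/pi ∫_0^{pi} (2*s - 1) sin(5*s) ds.
Integrating by parts (boundary term plus one more integral), an antiderivative of (2*s - 1) sin(5*s) is -2*s*cos(5*s)/5 + 2*sin(5*s)/25 + cos(5*s)/5; evaluating from 0 to pi: ∫_{0}^{pi} (2*s - 1) sin(5*s) ds = (-1/5 + 2*pi/5) - (1/5) = -2/5 + 2*pi/5.
Hence b_5 = (2/pi)·(-2/5 + 2*pi/5) = 4*(-1 + pi)/(5*pi).

4*(-1 + pi)/(5*pi)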